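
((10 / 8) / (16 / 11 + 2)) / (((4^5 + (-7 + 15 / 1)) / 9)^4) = 4455 / 2128518152192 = 0.00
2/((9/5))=10/9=1.11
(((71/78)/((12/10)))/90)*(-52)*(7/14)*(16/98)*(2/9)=-0.01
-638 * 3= -1914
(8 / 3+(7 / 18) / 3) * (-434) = -32767 / 27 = -1213.59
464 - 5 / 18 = 8347 / 18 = 463.72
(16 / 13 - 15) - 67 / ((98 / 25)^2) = -2263491 / 124852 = -18.13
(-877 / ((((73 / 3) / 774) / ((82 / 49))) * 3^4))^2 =38249326636816 / 115154361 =332157.00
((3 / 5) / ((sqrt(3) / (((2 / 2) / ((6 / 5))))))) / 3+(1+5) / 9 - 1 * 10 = -28 / 3+sqrt(3) / 18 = -9.24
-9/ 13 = -0.69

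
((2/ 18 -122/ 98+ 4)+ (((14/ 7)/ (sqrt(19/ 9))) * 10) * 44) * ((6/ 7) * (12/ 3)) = 10112/ 1029+ 63360 * sqrt(19)/ 133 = 2086.37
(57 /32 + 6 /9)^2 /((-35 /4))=-11045 /16128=-0.68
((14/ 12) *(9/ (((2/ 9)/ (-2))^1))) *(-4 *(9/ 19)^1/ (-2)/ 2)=-1701/ 38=-44.76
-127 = -127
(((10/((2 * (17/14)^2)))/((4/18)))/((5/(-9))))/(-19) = 7938/5491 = 1.45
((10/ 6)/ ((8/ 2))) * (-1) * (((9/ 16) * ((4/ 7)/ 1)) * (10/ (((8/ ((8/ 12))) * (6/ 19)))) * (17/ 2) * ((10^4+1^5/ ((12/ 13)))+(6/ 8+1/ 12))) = -969185725/ 32256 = -30046.68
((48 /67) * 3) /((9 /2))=32 /67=0.48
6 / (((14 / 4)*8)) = 3 / 14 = 0.21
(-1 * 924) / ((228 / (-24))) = 1848 / 19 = 97.26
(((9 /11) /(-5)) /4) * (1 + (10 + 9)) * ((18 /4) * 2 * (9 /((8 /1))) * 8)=-729 /11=-66.27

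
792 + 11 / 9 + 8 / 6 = 7151 / 9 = 794.56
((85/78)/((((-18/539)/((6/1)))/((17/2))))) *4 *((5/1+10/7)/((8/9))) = -5006925/104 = -48143.51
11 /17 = 0.65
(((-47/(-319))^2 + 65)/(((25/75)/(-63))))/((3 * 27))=-15438906/101761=-151.72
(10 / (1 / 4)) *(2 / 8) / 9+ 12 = 118 / 9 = 13.11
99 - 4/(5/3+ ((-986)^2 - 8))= 288740319/2916569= 99.00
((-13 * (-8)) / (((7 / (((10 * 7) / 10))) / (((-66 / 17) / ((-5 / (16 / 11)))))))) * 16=1879.34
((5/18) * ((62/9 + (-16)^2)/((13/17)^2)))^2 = 102313225/6561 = 15594.15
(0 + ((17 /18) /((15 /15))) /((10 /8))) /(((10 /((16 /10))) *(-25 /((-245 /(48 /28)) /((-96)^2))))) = 0.00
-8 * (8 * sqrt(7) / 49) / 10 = -32 * sqrt(7) / 245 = -0.35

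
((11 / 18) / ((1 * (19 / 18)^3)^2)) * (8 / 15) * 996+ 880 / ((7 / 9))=2249456218416 / 1646605835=1366.12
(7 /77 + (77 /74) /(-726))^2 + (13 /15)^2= 452689121 /596336400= 0.76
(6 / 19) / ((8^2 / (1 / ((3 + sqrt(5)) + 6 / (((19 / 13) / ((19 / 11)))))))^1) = 3663 / 7123328-363 * sqrt(5) / 7123328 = 0.00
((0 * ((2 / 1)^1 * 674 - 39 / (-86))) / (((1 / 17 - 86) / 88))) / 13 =0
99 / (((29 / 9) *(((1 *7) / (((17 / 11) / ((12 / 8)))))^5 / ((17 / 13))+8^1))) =688210367328 / 248150400719183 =0.00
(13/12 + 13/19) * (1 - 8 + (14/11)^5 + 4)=22032413/36719628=0.60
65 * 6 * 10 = 3900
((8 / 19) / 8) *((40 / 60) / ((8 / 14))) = 7 / 114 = 0.06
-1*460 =-460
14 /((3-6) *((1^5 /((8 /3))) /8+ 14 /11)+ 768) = 9856 /537885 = 0.02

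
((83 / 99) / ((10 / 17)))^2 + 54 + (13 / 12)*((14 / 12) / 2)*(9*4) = 19303399 / 245025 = 78.78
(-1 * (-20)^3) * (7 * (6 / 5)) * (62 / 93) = 44800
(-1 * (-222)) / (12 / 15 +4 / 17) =9435 / 44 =214.43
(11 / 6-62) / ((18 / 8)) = -722 / 27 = -26.74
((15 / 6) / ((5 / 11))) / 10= 11 / 20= 0.55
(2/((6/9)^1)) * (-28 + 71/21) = -517/7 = -73.86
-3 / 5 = -0.60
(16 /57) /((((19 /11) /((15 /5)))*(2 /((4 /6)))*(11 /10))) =160 /1083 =0.15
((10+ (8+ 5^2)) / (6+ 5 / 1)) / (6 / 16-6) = -0.69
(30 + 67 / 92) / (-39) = -2827 / 3588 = -0.79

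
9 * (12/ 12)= 9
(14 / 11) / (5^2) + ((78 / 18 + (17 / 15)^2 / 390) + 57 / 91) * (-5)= -33464957 / 1351350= -24.76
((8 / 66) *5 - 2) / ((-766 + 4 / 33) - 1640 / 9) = 69 / 46931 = 0.00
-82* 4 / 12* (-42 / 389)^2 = -48216 / 151321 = -0.32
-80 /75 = -16 /15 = -1.07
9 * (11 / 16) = 6.19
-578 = -578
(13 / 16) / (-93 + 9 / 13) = -169 / 19200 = -0.01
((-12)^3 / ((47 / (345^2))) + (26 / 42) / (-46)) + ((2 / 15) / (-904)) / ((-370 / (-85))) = -16613809227604459 / 3796515240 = -4376068.10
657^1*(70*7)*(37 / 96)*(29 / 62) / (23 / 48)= 121118.83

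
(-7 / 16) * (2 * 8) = -7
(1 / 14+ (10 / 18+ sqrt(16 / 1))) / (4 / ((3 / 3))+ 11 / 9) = 583 / 658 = 0.89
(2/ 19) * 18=1.89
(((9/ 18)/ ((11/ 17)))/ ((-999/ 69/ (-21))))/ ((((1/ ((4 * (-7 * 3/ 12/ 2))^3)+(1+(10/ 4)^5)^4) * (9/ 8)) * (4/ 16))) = 15750299385856/ 374412742584765804315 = 0.00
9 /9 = 1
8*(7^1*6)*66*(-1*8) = -177408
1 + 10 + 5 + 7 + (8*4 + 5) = 60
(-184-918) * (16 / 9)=-17632 / 9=-1959.11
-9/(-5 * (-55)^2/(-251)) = -2259/15125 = -0.15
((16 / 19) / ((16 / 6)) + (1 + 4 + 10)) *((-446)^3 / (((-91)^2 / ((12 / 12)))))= -25816511976 / 157339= -164082.09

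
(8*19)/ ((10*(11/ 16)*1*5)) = 1216/ 275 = 4.42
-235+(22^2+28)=277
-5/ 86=-0.06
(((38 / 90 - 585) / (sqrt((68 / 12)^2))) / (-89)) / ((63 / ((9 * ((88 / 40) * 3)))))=41338 / 37825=1.09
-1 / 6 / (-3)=1 / 18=0.06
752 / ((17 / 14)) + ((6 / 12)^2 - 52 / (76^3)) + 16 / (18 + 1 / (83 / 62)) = 450245443083 / 725737072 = 620.40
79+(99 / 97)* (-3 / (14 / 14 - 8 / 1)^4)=18398566 / 232897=79.00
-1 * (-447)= 447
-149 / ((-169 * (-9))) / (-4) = 0.02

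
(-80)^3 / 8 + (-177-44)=-64221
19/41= 0.46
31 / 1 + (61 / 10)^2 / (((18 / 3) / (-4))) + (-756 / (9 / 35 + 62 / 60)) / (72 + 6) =-696133 / 528450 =-1.32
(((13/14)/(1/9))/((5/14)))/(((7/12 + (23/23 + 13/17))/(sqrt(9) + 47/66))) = 194922/5269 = 36.99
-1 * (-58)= 58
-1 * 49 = -49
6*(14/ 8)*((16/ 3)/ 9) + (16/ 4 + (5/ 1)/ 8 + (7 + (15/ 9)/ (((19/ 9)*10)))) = 24523/ 1368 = 17.93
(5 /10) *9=4.50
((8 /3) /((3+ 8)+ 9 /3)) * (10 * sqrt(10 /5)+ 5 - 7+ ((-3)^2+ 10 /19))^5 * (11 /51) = 259523227169492 /2651902029+ 9709843442200 * sqrt(2) /139573791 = 196246.80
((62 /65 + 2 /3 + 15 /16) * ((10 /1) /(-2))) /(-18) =7981 /11232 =0.71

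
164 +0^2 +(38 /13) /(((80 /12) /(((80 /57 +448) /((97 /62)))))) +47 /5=1887383 /6305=299.35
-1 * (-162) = 162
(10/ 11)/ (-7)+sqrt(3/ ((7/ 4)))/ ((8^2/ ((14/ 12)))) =-10/ 77+sqrt(21)/ 192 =-0.11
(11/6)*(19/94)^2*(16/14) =3971/46389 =0.09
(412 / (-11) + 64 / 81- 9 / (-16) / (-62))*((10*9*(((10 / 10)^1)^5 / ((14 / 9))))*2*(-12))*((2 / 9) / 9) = 162073375 / 128898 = 1257.38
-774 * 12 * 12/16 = -6966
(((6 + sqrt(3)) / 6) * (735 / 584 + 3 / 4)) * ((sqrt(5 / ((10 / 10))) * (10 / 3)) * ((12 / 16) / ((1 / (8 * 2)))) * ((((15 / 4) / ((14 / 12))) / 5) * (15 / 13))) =263925 * sqrt(5) * (sqrt(3) + 6) / 26572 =171.73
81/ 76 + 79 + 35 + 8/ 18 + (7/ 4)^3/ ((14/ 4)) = 640451/ 5472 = 117.04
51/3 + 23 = 40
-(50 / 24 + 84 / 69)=-911 / 276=-3.30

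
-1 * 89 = -89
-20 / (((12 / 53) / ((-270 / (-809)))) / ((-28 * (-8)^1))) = -5342400 / 809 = -6603.71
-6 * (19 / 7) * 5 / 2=-285 / 7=-40.71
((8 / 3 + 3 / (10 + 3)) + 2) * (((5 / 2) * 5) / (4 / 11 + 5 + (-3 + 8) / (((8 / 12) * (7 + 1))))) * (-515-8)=-219764600 / 43251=-5081.14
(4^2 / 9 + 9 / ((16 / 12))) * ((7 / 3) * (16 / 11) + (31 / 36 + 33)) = 317.70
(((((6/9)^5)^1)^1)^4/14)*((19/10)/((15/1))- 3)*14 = -225968128/261508830075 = -0.00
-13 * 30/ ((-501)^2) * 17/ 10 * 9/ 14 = -663/ 390446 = -0.00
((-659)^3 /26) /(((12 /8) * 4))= -286191179 /156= -1834558.84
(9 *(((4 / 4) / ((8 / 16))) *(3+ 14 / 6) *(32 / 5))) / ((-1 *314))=-1536 / 785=-1.96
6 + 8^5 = 32774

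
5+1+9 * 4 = 42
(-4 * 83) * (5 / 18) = -830 / 9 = -92.22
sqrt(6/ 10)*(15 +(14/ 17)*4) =311*sqrt(15)/ 85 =14.17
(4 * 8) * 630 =20160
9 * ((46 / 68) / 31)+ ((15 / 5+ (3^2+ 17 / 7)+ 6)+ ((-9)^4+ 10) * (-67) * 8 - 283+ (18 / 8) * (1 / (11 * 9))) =-571728625673 / 162316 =-3522318.35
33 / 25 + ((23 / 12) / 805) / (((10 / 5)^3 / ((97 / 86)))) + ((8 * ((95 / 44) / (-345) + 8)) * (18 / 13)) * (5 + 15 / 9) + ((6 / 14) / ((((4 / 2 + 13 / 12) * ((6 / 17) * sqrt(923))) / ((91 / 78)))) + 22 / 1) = 17 * sqrt(923) / 34151 + 2915925099869 / 4751947200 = 613.64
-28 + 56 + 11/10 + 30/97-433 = -391483/970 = -403.59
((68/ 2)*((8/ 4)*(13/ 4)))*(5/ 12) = 1105/ 12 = 92.08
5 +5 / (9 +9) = 5.28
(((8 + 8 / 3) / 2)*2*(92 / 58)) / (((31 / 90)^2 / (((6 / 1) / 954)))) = 1324800 / 1477057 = 0.90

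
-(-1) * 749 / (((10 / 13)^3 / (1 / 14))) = 235079 / 2000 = 117.54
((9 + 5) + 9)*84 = 1932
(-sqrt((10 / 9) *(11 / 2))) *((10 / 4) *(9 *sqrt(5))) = -75 *sqrt(11) / 2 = -124.37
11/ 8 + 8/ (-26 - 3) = 255/ 232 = 1.10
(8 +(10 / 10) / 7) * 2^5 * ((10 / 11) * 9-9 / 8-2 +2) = 141588 / 77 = 1838.81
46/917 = 0.05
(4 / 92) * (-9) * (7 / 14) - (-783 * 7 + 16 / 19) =4789487 / 874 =5479.96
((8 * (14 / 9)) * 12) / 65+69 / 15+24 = 1205 / 39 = 30.90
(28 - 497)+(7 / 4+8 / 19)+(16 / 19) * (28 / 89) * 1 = -3155839 / 6764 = -466.56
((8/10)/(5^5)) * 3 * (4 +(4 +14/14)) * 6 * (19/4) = 3078/15625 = 0.20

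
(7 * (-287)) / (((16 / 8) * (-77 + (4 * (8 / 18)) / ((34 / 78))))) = 102459 / 7438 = 13.78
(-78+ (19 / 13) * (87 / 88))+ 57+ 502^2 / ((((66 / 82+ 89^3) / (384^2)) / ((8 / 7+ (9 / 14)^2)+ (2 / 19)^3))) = 456007870602297048615 / 5556576324923624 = 82066.34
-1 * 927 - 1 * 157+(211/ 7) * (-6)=-8854/ 7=-1264.86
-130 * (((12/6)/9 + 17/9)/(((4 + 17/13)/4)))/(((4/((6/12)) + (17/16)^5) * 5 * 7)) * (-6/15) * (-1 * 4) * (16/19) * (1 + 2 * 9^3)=-264753595285504/213186986775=-1241.88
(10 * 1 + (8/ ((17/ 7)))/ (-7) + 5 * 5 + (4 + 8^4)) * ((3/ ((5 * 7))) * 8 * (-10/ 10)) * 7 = -1686888/ 85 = -19845.74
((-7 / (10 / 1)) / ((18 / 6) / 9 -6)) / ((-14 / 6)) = -9 / 170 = -0.05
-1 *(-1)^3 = 1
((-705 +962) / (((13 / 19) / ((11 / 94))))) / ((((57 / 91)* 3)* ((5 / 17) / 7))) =556.71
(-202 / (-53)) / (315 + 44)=202 / 19027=0.01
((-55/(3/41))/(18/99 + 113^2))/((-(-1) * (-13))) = 24805/5477979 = 0.00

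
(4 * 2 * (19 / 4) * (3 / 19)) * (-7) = -42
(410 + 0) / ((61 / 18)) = 7380 / 61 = 120.98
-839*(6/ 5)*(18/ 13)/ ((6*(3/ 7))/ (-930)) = 6554268/ 13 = 504174.46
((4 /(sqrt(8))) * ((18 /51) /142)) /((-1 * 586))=-0.00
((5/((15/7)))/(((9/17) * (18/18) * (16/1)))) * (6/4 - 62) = -14399/864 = -16.67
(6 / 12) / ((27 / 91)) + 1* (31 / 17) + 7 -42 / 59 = 530617 / 54162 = 9.80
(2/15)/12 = 0.01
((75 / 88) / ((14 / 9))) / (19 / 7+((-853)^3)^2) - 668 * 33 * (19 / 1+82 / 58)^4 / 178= -642468927812906688574812902698482789 / 29873554014211044206975927648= -21506277.01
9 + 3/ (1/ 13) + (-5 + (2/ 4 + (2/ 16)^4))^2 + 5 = 73.25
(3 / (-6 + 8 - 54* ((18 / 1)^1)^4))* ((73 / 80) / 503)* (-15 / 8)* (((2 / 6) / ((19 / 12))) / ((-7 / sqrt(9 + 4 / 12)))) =-219* sqrt(21) / 6067687921568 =-0.00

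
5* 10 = 50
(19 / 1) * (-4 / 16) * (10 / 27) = -95 / 54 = -1.76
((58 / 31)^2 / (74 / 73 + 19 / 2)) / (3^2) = 491144 / 13276215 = 0.04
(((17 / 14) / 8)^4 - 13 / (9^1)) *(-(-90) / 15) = -8.66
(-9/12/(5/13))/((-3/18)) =117/10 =11.70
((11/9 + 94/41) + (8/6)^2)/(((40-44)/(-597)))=129549/164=789.93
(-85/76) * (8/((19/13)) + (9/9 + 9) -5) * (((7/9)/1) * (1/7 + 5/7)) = -16915/2166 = -7.81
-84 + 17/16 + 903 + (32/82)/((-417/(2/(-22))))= 2467627363/3009072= 820.06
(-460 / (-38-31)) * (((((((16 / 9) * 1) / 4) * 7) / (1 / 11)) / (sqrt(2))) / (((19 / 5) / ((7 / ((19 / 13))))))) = 1401400 * sqrt(2) / 9747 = 203.33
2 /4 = 1 /2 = 0.50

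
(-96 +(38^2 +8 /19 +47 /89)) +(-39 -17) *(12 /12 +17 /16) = 1233.45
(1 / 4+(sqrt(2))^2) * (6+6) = 27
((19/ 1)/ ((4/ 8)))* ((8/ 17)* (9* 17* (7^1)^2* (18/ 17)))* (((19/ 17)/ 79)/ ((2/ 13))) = 13053.49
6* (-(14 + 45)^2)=-20886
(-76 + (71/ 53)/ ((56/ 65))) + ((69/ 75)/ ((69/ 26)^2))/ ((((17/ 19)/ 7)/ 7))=-17570411567/ 261109800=-67.29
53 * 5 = 265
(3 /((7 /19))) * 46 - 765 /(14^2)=72651 /196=370.67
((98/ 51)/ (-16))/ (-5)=0.02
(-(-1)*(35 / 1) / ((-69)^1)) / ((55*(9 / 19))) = -133 / 6831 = -0.02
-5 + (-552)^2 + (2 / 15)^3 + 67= 1028585258 / 3375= 304766.00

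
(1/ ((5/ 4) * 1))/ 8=1/ 10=0.10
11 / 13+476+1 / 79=489734 / 1027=476.86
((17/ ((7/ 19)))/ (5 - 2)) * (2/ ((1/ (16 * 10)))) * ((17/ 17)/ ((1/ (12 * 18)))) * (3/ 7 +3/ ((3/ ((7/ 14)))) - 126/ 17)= -337731840/ 49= -6892486.53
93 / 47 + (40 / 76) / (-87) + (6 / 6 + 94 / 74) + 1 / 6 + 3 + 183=190.41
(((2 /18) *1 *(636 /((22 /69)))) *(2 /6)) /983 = 2438 /32439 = 0.08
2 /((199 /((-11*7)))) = -154 /199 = -0.77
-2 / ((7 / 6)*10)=-6 / 35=-0.17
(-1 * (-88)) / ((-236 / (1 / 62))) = -11 / 1829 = -0.01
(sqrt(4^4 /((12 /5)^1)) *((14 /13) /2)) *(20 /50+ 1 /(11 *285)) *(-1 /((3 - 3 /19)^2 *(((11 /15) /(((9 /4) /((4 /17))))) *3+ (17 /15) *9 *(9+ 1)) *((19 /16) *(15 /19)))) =-9080176 *sqrt(15) /12229111323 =-0.00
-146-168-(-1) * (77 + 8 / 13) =-3073 / 13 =-236.38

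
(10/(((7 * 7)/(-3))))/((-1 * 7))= 30/343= 0.09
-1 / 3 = -0.33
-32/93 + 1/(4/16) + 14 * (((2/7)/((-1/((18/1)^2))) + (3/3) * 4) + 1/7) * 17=-1956938/93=-21042.34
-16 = -16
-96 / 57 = -32 / 19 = -1.68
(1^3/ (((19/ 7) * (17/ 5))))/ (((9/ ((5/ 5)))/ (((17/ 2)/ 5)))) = 7/ 342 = 0.02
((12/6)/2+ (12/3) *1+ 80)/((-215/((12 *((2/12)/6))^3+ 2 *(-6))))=5491/1161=4.73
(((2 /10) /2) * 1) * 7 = 7 /10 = 0.70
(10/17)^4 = 0.12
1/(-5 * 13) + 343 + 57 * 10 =59344/65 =912.98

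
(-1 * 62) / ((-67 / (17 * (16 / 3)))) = 16864 / 201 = 83.90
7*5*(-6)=-210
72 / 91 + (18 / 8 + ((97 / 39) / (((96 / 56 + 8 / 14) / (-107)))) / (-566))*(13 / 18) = 114135575 / 44501184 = 2.56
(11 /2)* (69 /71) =759 /142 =5.35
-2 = -2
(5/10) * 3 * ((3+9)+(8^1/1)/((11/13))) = 354/11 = 32.18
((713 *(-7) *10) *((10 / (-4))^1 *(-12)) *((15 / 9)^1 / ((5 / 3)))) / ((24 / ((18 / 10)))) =-224595 / 2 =-112297.50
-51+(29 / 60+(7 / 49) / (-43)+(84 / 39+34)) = -3372883 / 234780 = -14.37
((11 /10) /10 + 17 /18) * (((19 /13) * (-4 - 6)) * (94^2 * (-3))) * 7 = 42894362 /15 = 2859624.13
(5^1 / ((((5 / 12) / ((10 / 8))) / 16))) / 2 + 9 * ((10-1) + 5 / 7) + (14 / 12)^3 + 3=320569 / 1512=212.02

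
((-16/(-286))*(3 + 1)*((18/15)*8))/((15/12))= 6144/3575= 1.72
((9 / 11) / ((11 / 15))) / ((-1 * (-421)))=135 / 50941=0.00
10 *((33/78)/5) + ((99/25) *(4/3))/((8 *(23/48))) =2.22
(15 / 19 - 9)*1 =-156 / 19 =-8.21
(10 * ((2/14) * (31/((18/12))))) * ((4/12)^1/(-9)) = -620/567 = -1.09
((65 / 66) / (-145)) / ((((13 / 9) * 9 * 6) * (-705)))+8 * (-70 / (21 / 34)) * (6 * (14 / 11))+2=-56039090759 / 8096220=-6921.64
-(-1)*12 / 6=2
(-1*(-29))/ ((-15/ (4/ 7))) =-1.10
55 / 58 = 0.95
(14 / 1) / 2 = 7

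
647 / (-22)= -647 / 22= -29.41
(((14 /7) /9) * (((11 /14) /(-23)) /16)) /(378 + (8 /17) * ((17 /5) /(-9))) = -55 /43797152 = -0.00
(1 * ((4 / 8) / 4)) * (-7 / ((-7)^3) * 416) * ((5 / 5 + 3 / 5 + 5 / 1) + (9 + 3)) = 4836 / 245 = 19.74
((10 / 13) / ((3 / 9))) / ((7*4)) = 15 / 182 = 0.08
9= 9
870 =870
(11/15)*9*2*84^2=465696/5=93139.20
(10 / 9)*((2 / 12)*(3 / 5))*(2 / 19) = 2 / 171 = 0.01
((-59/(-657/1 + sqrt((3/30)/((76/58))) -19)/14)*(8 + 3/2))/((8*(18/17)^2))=323969*sqrt(2755)/6301442081088 + 5201322295/787680260136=0.01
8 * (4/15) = 32/15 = 2.13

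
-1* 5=-5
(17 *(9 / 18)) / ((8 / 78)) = 663 / 8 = 82.88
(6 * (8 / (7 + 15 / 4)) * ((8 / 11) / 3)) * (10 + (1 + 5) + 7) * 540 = 13444.06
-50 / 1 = -50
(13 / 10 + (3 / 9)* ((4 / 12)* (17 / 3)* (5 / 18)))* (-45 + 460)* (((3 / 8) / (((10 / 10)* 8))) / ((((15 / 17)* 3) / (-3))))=-39508 / 1215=-32.52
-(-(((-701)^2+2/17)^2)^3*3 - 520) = 1019604215666935449958614382451109403345123/24137569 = 42241379637979924571468420000000000.00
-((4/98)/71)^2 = -4/12103441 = -0.00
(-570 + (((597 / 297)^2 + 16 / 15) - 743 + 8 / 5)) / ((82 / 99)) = -6401488 / 4059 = -1577.11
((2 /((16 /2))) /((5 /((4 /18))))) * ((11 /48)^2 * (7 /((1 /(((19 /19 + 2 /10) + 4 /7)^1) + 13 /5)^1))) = 0.00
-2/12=-1/6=-0.17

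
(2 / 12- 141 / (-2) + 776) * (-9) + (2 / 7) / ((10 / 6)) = -266694 / 35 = -7619.83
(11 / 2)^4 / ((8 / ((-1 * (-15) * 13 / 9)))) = 951665 / 384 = 2478.29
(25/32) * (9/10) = 45/64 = 0.70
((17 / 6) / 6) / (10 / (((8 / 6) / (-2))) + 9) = -17 / 216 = -0.08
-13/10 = -1.30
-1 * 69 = -69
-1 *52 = -52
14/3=4.67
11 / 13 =0.85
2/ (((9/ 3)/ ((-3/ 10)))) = -1/ 5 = -0.20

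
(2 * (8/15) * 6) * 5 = 32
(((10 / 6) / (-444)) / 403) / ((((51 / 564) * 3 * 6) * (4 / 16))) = -470 / 20532447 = -0.00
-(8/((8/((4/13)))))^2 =-16/169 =-0.09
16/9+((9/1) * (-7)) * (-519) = 294289/9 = 32698.78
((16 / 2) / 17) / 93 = 8 / 1581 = 0.01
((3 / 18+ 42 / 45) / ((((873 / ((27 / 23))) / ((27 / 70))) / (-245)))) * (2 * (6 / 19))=-0.09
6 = 6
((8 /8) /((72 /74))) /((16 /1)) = 37 /576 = 0.06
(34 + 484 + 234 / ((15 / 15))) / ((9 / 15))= 3760 / 3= 1253.33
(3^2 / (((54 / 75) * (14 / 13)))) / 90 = 65 / 504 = 0.13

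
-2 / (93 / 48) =-1.03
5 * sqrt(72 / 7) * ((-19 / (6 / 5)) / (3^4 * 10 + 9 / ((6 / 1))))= -950 * sqrt(14) / 11361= -0.31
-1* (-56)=56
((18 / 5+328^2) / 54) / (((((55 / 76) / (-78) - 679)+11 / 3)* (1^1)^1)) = -531482744 / 180154395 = -2.95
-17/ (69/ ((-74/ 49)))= 0.37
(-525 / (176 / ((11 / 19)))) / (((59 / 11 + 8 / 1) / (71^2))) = -1386275 / 2128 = -651.45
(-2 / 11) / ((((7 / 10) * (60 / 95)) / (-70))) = 950 / 33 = 28.79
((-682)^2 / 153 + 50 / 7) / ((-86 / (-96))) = 3401.49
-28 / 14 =-2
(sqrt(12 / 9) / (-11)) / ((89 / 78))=-52 * sqrt(3) / 979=-0.09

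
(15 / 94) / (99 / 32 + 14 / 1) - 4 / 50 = -45418 / 642725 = -0.07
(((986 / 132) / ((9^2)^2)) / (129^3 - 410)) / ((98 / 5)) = 2465 / 91080671804892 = 0.00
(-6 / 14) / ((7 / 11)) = -33 / 49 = -0.67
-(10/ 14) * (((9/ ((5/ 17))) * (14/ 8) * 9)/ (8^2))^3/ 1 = -127937512017/ 419430400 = -305.03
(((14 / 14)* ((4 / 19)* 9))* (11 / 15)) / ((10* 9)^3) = 11 / 5771250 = 0.00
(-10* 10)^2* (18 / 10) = 18000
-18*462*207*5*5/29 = -43035300/29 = -1483975.86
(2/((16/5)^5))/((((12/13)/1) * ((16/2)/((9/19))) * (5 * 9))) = 8125/956301312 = 0.00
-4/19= -0.21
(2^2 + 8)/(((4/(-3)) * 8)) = -9/8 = -1.12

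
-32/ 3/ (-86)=16/ 129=0.12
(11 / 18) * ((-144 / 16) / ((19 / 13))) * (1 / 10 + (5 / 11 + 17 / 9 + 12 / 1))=-185887 / 3420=-54.35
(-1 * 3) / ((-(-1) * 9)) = -1 / 3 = -0.33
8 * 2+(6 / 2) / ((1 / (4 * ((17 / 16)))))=115 / 4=28.75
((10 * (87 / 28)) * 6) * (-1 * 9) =-11745 / 7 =-1677.86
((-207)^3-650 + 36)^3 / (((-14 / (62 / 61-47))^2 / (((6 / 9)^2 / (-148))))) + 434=610163913196195670716029253 / 26984692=22611483325294047110.71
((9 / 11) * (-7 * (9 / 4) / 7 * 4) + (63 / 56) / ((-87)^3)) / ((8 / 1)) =-47412227 / 51509568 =-0.92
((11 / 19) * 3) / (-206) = -33 / 3914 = -0.01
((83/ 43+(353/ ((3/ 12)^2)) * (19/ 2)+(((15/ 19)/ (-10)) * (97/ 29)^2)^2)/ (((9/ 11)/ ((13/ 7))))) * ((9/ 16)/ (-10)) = -336979831285965153/ 49186470874240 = -6851.07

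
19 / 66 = 0.29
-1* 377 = -377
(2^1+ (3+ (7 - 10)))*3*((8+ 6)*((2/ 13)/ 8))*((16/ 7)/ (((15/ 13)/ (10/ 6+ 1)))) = 128/ 15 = 8.53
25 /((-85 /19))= -95 /17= -5.59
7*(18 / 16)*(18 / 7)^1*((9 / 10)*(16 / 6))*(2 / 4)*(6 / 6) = 243 / 10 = 24.30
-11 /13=-0.85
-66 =-66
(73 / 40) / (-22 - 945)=-73 / 38680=-0.00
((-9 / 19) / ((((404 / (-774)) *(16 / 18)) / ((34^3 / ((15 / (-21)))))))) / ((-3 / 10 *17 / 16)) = 338213232 / 1919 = 176244.52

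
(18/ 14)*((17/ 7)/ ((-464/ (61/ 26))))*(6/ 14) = -0.01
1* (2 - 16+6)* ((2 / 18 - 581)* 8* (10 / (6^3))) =1721.15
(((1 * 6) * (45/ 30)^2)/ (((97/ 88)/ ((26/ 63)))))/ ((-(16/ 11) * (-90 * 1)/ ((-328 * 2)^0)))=1573/ 40740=0.04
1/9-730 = -6569/9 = -729.89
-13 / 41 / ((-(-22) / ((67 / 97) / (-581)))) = 871 / 50834014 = 0.00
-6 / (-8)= 3 / 4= 0.75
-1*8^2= -64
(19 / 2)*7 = 133 / 2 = 66.50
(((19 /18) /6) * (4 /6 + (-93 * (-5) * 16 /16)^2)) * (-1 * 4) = -12324863 /81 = -152158.80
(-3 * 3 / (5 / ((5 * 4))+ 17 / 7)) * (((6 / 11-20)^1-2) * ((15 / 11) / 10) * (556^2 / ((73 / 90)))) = 165464425728 / 44165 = 3746505.73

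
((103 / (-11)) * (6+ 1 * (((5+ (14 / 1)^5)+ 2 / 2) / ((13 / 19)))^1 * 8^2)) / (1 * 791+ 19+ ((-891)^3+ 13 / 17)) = 572578188929 / 859780473266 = 0.67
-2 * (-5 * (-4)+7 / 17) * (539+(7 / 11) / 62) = -127558935 / 5797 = -22004.30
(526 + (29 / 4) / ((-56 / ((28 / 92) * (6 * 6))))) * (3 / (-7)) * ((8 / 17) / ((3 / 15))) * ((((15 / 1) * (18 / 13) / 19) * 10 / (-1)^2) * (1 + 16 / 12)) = -1303060500 / 96577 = -13492.45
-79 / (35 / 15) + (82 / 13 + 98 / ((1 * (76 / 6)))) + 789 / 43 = -108827 / 74347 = -1.46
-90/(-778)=45/389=0.12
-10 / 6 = -5 / 3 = -1.67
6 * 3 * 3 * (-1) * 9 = -486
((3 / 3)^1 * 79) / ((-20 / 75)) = -296.25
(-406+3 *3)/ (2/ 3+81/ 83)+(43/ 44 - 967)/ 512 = -2244344929/ 9213952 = -243.58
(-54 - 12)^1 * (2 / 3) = -44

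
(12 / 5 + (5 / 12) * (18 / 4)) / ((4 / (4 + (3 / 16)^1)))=11457 / 2560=4.48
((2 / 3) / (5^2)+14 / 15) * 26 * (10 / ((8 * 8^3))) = 0.06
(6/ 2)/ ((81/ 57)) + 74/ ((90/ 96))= 3647/ 45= 81.04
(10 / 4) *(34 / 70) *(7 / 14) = 17 / 28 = 0.61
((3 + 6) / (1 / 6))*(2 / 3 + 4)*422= 106344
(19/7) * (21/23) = 57/23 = 2.48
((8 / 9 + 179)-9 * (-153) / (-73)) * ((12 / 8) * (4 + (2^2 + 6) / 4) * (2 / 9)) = 687661 / 1971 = 348.89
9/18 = 1/2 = 0.50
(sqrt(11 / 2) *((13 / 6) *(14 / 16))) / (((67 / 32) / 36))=1092 *sqrt(22) / 67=76.45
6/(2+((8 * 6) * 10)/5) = 3/49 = 0.06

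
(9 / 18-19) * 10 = -185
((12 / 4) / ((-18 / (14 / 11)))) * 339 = -791 / 11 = -71.91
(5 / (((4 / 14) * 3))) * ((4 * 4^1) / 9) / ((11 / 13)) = 3640 / 297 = 12.26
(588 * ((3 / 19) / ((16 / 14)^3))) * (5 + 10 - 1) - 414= 555417 / 1216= 456.76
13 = 13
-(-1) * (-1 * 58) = -58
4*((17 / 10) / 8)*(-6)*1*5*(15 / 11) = -34.77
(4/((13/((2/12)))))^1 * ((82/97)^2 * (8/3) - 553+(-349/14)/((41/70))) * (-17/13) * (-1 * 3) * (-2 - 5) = 163515856532/195584883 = 836.04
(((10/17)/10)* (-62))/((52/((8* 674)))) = -83576/221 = -378.17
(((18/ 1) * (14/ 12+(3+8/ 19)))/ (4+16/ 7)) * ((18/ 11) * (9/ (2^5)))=889623/ 147136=6.05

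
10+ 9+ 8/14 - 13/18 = 2375/126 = 18.85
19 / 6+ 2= 31 / 6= 5.17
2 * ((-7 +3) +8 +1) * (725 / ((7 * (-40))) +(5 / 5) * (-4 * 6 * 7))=-47765 / 28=-1705.89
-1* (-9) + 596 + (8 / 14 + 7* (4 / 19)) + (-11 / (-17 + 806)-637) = -3144839 / 104937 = -29.97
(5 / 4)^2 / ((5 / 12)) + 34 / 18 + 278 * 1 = 10211 / 36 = 283.64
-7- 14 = -21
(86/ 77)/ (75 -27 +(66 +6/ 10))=430/ 44121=0.01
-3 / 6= -1 / 2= -0.50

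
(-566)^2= 320356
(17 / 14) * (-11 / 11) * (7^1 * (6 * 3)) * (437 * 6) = -401166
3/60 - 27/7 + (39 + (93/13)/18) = 194323/5460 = 35.59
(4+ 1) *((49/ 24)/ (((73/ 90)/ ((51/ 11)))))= 187425/ 3212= 58.35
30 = 30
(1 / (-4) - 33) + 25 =-33 / 4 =-8.25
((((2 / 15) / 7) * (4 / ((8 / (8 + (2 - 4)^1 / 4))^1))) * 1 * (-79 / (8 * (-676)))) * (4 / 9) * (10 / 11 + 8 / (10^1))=3713 / 4684680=0.00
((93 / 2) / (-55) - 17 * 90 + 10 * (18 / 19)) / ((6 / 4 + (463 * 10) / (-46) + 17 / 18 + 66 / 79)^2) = -850308485557203 / 5299219336463690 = -0.16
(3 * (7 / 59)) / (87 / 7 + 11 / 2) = 294 / 14809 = 0.02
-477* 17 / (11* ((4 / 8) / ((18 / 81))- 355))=1908 / 913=2.09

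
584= 584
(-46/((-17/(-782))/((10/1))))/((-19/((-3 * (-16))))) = 1015680/19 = 53456.84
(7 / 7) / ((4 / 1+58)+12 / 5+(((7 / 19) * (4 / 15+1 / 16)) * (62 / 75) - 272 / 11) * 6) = -313500 / 26134027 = -0.01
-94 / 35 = -2.69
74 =74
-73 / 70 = -1.04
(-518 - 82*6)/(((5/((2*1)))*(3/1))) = -134.67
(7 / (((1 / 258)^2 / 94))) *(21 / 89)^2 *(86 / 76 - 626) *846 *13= -2522085403101951960 / 150499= -16758153895387.69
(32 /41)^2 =1024 /1681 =0.61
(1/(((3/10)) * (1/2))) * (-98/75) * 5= -392/9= -43.56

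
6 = 6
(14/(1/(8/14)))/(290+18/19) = 19/691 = 0.03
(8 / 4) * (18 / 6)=6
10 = 10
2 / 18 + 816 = 7345 / 9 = 816.11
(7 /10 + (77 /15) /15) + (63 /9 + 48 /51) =68723 /7650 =8.98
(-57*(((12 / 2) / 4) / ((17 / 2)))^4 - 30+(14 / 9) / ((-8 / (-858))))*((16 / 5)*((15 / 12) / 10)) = 68543039 / 1252815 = 54.71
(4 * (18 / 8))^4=6561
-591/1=-591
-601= -601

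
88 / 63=1.40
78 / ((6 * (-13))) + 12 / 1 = 11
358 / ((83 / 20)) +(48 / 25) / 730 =65336992 / 757375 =86.27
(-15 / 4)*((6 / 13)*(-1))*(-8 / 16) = -45 / 52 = -0.87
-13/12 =-1.08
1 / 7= 0.14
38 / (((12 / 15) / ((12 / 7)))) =570 / 7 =81.43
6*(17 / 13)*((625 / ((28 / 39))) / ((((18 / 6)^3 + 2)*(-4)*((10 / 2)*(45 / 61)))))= -25925 / 1624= -15.96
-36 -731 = -767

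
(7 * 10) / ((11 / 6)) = 420 / 11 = 38.18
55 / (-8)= -55 / 8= -6.88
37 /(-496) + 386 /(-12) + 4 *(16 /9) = -112181 /4464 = -25.13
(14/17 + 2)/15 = 16/85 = 0.19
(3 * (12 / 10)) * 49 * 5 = 882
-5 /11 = -0.45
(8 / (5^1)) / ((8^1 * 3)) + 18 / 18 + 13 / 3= 27 / 5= 5.40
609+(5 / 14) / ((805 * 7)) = 609.00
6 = 6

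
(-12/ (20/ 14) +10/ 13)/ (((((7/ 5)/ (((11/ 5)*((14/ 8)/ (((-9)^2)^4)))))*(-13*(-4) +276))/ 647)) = -0.00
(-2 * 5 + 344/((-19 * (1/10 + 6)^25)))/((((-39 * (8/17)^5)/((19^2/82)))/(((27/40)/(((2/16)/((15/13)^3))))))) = 6691353448886566195384244967798927823279138722135526513875/16491231041473641145517278965673879269317645682360352768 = 405.75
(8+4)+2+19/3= 20.33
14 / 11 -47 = -503 / 11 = -45.73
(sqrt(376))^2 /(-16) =-47 /2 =-23.50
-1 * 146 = -146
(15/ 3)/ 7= 5/ 7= 0.71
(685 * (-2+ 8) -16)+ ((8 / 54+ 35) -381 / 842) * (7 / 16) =1494689333 / 363744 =4109.18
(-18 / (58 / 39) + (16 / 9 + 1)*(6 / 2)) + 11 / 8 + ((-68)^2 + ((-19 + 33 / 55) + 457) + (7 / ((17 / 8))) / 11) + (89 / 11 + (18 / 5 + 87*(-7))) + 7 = 2909024267 / 650760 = 4470.20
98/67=1.46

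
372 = 372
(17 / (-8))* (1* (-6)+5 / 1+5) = -17 / 2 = -8.50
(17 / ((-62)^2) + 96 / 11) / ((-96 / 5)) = -1846055 / 4059264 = -0.45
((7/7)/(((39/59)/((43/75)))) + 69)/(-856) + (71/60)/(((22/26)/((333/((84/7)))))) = 38.73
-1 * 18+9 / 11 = -189 / 11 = -17.18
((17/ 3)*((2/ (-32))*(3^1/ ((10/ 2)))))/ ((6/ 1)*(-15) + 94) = -0.05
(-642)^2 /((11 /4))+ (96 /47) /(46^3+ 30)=3772291442784 /25169111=149877.82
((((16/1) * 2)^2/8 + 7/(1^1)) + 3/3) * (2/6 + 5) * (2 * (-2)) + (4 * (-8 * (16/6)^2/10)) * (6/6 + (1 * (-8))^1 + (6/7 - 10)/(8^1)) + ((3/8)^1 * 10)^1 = -2712.29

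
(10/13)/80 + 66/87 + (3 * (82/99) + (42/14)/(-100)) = 8019679/2488200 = 3.22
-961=-961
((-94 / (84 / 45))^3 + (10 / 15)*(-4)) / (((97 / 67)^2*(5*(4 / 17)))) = -80222501787851 / 1549097760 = -51786.60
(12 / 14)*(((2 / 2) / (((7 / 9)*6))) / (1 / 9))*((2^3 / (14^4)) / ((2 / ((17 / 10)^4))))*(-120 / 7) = -20295603 / 823543000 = -0.02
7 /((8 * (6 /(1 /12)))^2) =7 /331776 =0.00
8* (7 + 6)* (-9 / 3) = -312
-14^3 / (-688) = 3.99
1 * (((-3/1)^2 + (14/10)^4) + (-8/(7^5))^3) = 38103928678482518/2967225943714375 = 12.84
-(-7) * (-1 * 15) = -105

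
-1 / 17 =-0.06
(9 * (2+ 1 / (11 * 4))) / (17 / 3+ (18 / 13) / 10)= 3.14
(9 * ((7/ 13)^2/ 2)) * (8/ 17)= 1764/ 2873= 0.61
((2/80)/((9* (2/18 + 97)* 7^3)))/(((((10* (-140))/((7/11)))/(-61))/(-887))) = -54107/26380816000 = -0.00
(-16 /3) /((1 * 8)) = -2 /3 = -0.67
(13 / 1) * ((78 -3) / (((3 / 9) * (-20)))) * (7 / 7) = -585 / 4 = -146.25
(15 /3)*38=190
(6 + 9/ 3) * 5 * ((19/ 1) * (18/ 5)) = 3078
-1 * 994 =-994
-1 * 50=-50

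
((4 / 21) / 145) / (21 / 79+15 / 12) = 1264 / 1458555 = 0.00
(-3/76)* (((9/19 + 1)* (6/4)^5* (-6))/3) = 5103/5776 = 0.88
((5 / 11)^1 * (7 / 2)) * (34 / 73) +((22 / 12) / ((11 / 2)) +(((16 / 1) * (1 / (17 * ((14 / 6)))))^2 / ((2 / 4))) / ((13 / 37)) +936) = 415984472180 / 443480037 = 938.00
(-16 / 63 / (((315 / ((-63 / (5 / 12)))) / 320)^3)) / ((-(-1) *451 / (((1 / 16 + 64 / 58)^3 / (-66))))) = -5188498915328 / 105869600375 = -49.01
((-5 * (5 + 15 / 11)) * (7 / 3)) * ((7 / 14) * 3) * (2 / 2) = -1225 / 11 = -111.36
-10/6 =-5/3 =-1.67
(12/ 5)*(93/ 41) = 1116/ 205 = 5.44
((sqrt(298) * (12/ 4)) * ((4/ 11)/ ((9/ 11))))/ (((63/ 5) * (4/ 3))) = 5 * sqrt(298)/ 63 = 1.37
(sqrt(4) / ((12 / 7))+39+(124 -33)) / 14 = 787 / 84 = 9.37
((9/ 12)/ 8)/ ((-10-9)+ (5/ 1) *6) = 3/ 352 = 0.01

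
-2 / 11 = -0.18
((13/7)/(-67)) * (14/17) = -26/1139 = -0.02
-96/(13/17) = -1632/13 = -125.54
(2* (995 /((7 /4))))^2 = 63361600 /49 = 1293093.88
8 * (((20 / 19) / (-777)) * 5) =-800 / 14763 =-0.05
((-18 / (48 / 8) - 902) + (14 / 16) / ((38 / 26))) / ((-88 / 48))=412407 / 836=493.31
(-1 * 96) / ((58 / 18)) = -864 / 29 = -29.79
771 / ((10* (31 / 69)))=53199 / 310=171.61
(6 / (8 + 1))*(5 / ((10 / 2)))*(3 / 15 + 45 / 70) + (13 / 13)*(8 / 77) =769 / 1155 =0.67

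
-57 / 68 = -0.84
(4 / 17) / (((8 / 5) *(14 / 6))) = 15 / 238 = 0.06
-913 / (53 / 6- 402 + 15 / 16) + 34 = 683942 / 18827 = 36.33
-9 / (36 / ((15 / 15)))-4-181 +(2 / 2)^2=-737 / 4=-184.25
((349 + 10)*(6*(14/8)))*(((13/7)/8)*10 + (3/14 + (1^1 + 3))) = 197091/8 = 24636.38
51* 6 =306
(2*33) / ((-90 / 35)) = -77 / 3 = -25.67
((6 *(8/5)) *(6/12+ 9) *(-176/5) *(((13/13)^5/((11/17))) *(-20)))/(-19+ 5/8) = -1323008/245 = -5400.03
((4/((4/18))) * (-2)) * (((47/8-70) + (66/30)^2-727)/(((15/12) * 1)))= 2830626/125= 22645.01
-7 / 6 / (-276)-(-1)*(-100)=-165593 / 1656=-100.00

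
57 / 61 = 0.93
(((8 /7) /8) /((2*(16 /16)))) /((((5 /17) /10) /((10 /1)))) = 170 /7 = 24.29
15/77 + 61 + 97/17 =87573/1309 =66.90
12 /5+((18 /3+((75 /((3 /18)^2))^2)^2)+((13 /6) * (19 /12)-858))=19131875999695379 /360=53144099999153.83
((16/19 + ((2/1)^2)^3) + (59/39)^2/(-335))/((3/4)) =2510723924/29043495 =86.45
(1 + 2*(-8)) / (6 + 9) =-1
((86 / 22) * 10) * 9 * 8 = 30960 / 11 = 2814.55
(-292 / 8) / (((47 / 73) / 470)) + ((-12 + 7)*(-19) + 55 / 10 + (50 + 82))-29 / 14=-184902 / 7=-26414.57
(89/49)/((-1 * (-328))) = 89/16072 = 0.01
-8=-8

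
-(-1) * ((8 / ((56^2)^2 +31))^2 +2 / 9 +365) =317911807358227799 / 870461291823561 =365.22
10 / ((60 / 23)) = 23 / 6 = 3.83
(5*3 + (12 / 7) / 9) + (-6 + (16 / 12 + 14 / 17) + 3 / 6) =8459 / 714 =11.85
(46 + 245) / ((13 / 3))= 873 / 13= 67.15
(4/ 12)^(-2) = 9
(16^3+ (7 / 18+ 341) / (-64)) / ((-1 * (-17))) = 4712447 / 19584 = 240.63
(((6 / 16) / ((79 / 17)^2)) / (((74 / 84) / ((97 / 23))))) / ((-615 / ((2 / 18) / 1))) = -196231 / 13065283860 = -0.00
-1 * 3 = -3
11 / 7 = 1.57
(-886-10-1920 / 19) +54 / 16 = -151039 / 152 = -993.68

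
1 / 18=0.06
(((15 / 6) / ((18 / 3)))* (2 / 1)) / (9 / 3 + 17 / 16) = 0.21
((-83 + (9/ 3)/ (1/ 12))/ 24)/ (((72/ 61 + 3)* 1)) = -0.47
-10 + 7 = -3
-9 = -9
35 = 35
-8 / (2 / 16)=-64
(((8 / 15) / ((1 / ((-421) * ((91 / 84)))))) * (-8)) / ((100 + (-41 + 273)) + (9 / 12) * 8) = 3368 / 585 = 5.76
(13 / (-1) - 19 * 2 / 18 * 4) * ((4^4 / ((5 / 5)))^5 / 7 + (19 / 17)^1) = -400833072306525 / 119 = -3368345145432.98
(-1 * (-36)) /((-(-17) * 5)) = 36 /85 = 0.42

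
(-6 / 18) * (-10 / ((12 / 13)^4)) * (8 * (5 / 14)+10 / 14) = 3570125 / 217728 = 16.40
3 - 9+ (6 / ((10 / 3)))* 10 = 12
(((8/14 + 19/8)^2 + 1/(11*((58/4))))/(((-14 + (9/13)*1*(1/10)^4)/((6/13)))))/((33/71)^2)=-27382229954375/20653450787046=-1.33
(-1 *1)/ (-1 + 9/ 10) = 10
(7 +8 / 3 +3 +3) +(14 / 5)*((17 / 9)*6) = 237 / 5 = 47.40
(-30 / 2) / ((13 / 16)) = -240 / 13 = -18.46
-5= -5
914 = 914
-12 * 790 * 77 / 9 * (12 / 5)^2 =-2335872 / 5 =-467174.40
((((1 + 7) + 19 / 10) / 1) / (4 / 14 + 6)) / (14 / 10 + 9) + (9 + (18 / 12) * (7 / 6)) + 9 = 8279 / 416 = 19.90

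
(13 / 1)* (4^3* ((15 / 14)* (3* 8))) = 21394.29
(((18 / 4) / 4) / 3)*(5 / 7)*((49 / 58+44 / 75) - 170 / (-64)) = 284507 / 259840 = 1.09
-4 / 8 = -1 / 2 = -0.50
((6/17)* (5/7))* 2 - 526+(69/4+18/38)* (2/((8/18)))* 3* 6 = 910.12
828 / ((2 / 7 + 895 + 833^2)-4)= 966 / 810577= 0.00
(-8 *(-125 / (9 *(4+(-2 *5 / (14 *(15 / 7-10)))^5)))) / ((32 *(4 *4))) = 4026275 / 74212416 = 0.05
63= 63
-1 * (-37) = 37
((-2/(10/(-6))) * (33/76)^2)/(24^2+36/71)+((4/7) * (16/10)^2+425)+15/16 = 327468641683/766186400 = 427.40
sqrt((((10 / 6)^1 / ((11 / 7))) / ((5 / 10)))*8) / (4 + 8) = sqrt(1155) / 99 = 0.34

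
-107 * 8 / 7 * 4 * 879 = -3009696 / 7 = -429956.57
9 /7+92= 653 /7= 93.29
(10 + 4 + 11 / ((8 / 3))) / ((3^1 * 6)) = 145 / 144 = 1.01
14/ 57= 0.25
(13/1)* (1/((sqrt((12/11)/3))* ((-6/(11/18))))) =-143* sqrt(11)/216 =-2.20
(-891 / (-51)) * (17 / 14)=21.21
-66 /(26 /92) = -233.54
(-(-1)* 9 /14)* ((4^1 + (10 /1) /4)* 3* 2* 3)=1053 /14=75.21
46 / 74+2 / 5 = 189 / 185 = 1.02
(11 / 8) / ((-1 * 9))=-11 / 72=-0.15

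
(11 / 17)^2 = 121 / 289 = 0.42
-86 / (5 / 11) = -946 / 5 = -189.20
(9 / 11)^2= 81 / 121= 0.67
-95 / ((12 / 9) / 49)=-13965 / 4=-3491.25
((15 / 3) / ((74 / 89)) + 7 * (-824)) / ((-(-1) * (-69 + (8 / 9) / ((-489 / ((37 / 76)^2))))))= 677427036507 / 8112264319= 83.51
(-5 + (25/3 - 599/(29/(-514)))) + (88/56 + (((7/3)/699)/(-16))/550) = 39789609260179/3746080800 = 10621.66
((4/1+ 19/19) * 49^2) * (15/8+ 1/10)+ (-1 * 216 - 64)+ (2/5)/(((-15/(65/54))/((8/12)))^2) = 55340430259/2361960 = 23429.88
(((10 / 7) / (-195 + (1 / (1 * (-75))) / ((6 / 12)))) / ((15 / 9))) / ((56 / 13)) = -2925 / 2866892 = -0.00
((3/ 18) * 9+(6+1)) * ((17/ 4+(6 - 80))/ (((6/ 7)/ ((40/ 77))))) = -7905/ 22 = -359.32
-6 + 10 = 4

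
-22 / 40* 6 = -33 / 10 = -3.30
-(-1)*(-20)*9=-180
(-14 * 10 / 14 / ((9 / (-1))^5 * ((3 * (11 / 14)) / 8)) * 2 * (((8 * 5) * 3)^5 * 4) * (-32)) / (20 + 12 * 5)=-367001600000 / 8019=-45766504.55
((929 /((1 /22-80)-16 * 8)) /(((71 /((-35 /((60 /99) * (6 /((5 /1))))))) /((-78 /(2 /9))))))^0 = 1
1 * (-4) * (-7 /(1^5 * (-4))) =-7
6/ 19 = 0.32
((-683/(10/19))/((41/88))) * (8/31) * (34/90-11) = 2183458112/285975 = 7635.14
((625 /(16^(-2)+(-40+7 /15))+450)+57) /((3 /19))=472207323 /151793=3110.86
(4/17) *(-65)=-260/17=-15.29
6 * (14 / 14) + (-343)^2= 117655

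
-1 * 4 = -4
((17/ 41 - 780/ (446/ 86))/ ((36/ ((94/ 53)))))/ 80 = -64453403/ 697793760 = -0.09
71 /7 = 10.14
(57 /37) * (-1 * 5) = -285 /37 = -7.70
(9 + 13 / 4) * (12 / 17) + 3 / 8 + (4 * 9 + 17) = 8435 / 136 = 62.02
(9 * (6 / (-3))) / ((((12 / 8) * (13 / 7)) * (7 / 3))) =-36 / 13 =-2.77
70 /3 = 23.33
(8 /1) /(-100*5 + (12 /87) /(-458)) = -26564 /1660251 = -0.02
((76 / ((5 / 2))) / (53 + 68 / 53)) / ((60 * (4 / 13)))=13091 / 431550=0.03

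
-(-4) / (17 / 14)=56 / 17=3.29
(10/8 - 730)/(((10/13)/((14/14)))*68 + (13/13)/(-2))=-37895/2694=-14.07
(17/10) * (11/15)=187/150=1.25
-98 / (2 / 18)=-882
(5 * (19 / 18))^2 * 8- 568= -27958 / 81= -345.16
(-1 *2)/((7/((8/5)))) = -16/35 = -0.46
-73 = -73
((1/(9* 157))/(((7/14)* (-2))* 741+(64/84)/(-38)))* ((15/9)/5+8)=-3325/417777471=-0.00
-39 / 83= -0.47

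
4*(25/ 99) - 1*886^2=-77714504/ 99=-784994.99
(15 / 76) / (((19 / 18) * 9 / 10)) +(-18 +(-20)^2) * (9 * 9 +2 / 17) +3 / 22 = 4183717337 / 135014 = 30987.29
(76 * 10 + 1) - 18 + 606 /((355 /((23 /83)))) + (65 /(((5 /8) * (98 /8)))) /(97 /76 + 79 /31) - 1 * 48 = 9076945610547 /13009946635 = 697.69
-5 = -5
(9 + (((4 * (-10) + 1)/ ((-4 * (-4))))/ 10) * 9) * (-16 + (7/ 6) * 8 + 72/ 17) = -16.55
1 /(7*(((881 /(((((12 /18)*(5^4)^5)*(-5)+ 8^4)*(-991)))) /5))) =4725456237732081710 /18501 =255416260620079.01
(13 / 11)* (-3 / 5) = -39 / 55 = -0.71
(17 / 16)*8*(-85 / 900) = -289 / 360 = -0.80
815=815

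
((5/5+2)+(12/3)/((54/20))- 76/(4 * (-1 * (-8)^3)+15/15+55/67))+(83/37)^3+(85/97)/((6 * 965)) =55321848215307505/3516322489230438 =15.73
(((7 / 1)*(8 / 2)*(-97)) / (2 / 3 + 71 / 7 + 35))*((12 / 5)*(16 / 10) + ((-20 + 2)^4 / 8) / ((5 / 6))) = -933815.68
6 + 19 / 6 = 55 / 6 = 9.17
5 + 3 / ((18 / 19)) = 49 / 6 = 8.17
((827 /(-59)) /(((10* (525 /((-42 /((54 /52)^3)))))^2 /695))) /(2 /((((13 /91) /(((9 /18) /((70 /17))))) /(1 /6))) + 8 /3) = -142043180794112 /842881701380625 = -0.17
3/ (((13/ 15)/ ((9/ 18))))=45/ 26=1.73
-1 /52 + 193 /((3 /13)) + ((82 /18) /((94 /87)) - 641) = 1462957 /7332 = 199.53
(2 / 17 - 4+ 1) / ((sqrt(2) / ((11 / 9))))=-539 * sqrt(2) / 306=-2.49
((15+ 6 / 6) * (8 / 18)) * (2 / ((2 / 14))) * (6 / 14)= 128 / 3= 42.67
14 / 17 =0.82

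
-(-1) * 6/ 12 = 1/ 2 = 0.50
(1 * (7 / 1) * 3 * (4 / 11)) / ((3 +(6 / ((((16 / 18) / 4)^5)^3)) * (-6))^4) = 126100789566373888 / 43230676782748054387068924270146602065195418684474114977185625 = 0.00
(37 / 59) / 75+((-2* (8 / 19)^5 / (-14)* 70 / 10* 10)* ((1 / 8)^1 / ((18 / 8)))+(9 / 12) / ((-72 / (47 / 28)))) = -52172843381 / 29451711945600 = -0.00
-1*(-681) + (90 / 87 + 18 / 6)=19866 / 29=685.03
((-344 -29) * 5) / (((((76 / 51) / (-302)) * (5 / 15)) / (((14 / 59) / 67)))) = 4015.73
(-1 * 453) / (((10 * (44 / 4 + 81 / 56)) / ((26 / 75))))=-109928 / 87125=-1.26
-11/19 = -0.58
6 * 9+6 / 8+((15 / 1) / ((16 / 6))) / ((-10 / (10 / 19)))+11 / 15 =125827 / 2280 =55.19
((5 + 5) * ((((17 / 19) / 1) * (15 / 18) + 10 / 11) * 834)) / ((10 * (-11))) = -288425 / 2299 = -125.46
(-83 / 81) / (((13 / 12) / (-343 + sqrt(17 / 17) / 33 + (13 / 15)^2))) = 281201012 / 868725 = 323.69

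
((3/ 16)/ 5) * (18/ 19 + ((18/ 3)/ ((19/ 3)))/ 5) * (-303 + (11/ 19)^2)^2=241748239041/ 61902475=3905.31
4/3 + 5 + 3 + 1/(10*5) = 1403/150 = 9.35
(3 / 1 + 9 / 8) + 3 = 57 / 8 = 7.12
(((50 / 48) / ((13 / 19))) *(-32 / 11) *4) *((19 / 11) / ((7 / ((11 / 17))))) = -144400 / 51051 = -2.83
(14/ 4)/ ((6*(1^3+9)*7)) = 1/ 120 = 0.01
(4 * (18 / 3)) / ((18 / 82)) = 328 / 3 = 109.33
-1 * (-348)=348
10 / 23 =0.43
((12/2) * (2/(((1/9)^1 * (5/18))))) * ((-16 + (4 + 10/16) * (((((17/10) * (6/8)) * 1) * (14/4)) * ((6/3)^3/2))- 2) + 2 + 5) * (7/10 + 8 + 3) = 325506519/1000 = 325506.52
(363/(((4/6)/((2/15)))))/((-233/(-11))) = 3993/1165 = 3.43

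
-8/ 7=-1.14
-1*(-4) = 4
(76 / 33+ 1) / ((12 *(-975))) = -109 / 386100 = -0.00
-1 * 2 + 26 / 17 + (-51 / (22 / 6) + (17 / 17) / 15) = -40148 / 2805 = -14.31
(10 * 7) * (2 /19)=140 /19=7.37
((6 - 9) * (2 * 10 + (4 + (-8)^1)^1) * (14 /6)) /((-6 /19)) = 1064 /3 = 354.67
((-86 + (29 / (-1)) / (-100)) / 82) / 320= -8571 / 2624000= -0.00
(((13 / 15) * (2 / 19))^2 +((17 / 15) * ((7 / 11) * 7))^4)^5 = 158658687809627468306140161229123933240682686928727659490077336075103901 / 1371560261769551465914500179017896562920703983306884765625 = 115677518685857.92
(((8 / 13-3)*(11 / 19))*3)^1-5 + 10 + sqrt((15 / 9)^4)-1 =5860 / 2223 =2.64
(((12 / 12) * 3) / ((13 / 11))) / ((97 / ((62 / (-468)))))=-341 / 98358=-0.00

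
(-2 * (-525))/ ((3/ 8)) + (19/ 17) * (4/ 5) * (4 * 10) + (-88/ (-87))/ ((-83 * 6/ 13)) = 1044320180/ 368271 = 2835.74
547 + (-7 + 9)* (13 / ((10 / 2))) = 2761 / 5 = 552.20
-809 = -809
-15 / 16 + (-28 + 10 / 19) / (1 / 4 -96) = -75747 / 116432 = -0.65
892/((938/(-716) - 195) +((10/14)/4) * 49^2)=638672/166427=3.84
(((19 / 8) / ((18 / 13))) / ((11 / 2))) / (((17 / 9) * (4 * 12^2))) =247 / 861696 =0.00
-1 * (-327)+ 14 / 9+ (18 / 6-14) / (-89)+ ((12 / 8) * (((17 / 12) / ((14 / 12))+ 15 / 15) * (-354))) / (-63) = 27265685 / 78498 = 347.34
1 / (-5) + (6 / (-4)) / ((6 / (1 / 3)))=-17 / 60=-0.28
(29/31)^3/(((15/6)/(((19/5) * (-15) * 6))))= -111.99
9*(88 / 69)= 264 / 23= 11.48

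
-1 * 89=-89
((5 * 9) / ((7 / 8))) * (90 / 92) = 8100 / 161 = 50.31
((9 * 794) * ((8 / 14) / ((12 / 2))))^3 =108122295744 / 343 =315225352.02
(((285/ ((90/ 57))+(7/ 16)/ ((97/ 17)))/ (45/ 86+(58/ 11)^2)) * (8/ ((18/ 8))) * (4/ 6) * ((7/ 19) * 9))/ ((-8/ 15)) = -93.95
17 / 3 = 5.67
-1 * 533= -533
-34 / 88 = -17 / 44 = -0.39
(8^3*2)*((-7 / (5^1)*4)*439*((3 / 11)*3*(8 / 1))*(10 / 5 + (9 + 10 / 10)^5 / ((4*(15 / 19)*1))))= -521821650348.22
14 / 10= 7 / 5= 1.40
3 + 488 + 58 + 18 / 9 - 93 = 458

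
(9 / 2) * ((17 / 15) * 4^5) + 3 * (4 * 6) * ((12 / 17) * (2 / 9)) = 444864 / 85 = 5233.69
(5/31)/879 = 5/27249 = 0.00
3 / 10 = 0.30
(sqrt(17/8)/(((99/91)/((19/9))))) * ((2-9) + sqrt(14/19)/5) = 91 * sqrt(34) * (-665 + sqrt(266))/17820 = -19.32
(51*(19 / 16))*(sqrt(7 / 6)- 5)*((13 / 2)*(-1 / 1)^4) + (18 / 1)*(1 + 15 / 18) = -61929 / 32 + 4199*sqrt(42) / 64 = -1510.08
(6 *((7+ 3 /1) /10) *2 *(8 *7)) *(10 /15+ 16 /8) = 1792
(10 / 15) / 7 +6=128 / 21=6.10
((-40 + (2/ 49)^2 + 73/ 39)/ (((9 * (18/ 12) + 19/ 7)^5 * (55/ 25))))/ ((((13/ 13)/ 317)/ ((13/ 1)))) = -1267539310240/ 19890386666931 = -0.06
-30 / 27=-10 / 9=-1.11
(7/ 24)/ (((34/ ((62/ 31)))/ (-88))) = -77/ 51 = -1.51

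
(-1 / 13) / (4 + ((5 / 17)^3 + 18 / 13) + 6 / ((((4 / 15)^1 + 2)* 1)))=-4913 / 514600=-0.01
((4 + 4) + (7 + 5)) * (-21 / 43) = -9.77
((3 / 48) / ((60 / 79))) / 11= 79 / 10560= 0.01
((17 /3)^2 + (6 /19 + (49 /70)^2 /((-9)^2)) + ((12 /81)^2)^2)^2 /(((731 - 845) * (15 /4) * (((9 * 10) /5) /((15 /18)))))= -1072514370550444266481 /9414715166914649940000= -0.11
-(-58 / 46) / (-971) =-29 / 22333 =-0.00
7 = 7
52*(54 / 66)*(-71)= -33228 / 11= -3020.73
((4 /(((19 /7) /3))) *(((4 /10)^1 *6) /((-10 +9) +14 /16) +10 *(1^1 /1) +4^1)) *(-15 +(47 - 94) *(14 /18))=337792 /285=1185.24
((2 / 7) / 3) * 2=4 / 21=0.19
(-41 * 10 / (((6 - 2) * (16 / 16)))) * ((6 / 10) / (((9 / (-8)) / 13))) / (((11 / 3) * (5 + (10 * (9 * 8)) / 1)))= 2132 / 7975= 0.27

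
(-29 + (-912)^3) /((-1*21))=758550557 /21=36121455.10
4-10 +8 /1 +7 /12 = 2.58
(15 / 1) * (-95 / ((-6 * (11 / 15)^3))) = 602.23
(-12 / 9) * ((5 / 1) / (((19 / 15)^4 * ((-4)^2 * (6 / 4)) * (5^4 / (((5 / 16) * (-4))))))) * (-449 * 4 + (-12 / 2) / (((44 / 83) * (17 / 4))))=-37839375 / 97480108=-0.39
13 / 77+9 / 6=1.67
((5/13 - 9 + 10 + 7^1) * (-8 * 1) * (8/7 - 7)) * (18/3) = 214512/91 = 2357.27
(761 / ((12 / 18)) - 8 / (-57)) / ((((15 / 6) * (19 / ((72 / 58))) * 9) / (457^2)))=108724283212 / 157035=692357.01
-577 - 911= -1488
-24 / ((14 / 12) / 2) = -41.14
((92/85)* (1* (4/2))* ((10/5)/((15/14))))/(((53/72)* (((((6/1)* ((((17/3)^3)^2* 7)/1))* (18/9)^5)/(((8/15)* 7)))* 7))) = 178848/2718493708625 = 0.00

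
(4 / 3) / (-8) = -1 / 6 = -0.17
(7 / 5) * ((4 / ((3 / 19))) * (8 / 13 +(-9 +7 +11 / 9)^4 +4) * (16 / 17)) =3616518976 / 21749715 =166.28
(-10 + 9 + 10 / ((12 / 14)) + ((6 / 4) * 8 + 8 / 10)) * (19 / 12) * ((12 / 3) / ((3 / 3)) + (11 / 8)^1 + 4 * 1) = 1045 / 3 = 348.33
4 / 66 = 2 / 33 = 0.06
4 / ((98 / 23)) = 46 / 49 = 0.94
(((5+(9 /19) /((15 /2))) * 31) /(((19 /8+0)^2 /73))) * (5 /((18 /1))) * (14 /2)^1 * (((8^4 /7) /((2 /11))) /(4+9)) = 60361342976 /61731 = 977812.49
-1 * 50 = -50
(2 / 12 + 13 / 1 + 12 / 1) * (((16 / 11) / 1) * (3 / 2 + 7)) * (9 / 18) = 5134 / 33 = 155.58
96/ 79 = 1.22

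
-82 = -82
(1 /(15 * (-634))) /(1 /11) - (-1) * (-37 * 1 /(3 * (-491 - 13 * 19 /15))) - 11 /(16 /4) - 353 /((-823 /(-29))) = -225878890979 /14894267190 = -15.17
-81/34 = -2.38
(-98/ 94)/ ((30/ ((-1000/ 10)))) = 490/ 141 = 3.48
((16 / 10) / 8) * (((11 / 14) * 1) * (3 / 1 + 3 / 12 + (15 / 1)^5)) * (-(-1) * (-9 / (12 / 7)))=-100237929 / 160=-626487.06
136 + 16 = 152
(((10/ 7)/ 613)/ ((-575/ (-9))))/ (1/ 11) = 198/ 493465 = 0.00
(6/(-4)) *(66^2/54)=-121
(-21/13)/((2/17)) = -357/26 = -13.73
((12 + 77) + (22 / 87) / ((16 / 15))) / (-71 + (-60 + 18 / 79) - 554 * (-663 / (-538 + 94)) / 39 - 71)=-181544607 / 453640156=-0.40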